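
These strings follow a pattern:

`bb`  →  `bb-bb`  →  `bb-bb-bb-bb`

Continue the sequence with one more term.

Every step duplicates the string with '-' between the halves.
One more doubling of bb-bb-bb-bb gives the answer.

bb-bb-bb-bb-bb-bb-bb-bb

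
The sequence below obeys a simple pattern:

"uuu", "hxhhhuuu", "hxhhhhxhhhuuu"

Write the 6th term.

hxhhhhxhhhhxhhhhxhhhhxhhhuuu

Each term is the previous one with hxhhh prepended.
From hxhhhhxhhhuuu, 3 further steps: hxhhhhxhhhuuu → hxhhhhxhhhhxhhhuuu → hxhhhhxhhhhxhhhhxhhhuuu → (answer).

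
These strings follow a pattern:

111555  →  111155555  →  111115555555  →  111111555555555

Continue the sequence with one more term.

111111155555555555

Term n consists of n+1 1's, followed by 2n-1 5's, where the shown terms are n = 2, 3, 4, 5.
Setting n = 6 gives 7, 11 characters in each block.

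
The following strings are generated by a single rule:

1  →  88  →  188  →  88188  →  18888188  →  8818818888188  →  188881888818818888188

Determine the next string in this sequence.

This is a Fibonacci-style word recurrence s(k) = s(k−2)·s(k−1): e.g. 1·88 = 188.
Continuing: 8818818888188 · 188881888818818888188 gives term 8.

8818818888188188881888818818888188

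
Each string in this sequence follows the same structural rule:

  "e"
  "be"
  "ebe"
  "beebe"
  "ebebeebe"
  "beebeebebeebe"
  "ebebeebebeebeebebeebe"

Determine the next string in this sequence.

This is a Fibonacci-style word recurrence s(k) = s(k−2)·s(k−1): e.g. e·be = ebe.
Continuing: beebeebebeebe · ebebeebebeebeebebeebe gives term 8.

beebeebebeebeebebeebebeebeebebeebe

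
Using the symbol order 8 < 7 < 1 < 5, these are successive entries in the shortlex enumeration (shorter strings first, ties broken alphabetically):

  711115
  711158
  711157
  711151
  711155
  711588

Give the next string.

Find the rightmost character of 711588 below 5, bump it to the next letter, and reset everything to its right to 8.

711587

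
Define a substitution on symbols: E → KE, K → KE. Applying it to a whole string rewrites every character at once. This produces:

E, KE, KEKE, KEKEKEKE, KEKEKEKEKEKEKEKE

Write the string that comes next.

KEKEKEKEKEKEKEKEKEKEKEKEKEKEKEKE

Replace each of the 16 characters of KEKEKEKEKEKEKEKE in place — KE KE KE KE KE KE KE KE KE KE KE KE KE KE KE KE — and concatenate.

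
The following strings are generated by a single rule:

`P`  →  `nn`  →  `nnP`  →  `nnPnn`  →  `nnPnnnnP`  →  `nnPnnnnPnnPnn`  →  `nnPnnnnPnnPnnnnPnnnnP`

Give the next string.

Each term (from the third on) is the previous term followed by the one before it: term 3 = nn·P = nnP.
Continuing: nnPnnnnPnnPnnnnPnnnnP · nnPnnnnPnnPnn gives term 8.

nnPnnnnPnnPnnnnPnnnnPnnPnnnnPnnPnn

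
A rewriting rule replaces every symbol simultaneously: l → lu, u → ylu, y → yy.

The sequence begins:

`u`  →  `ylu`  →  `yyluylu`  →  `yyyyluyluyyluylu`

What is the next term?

yyyyyyyyluyluyyluyluyyyyluyluyyluylu

φ(yyyyluyluyyluylu) expands symbol-by-symbol to yy yy yy yy lu ylu yy lu ylu yy yy lu ylu yy lu ylu; joining the 16 pieces gives the next term.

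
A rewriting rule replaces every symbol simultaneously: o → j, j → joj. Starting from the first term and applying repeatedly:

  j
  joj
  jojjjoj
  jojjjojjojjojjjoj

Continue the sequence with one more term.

jojjjojjojjojjjojjojjjojjojjjojjojjojjjoj

Applying the rule to each of the 17 symbols of jojjjojjojjojjjoj gives the pieces joj j joj joj joj j joj joj j joj joj j joj joj joj j joj, which concatenate to the answer.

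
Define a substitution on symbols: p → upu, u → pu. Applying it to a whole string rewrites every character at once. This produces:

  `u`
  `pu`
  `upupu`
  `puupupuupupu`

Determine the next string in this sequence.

Expanding puupupuupupu: p→upu, u→pu, u→pu, p→upu, u→pu, p→upu, u→pu, u→pu, p→upu, u→pu, p→upu, u→pu. Concatenated: upu pu pu upu pu upu pu pu upu pu upu pu.

upupupuupupuupupupuupupuupupu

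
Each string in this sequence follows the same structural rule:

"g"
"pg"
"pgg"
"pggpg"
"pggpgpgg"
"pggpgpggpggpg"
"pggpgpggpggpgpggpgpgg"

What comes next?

pggpgpggpggpgpggpgpggpggpgpggpggpg

This is a Fibonacci-style word recurrence s(k) = s(k−1)·s(k−2): e.g. pg·g = pgg.
The next term joins pggpgpggpggpgpggpgpgg and pggpgpggpggpg.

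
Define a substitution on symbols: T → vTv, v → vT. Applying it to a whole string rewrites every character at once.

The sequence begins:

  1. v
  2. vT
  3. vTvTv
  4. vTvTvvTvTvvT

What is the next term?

vTvTvvTvTvvTvTvTvvTvTvvTvTvTv

Apply φ to vTvTvvTvTvvT symbol by symbol: v→vT, T→vTv, v→vT, T→vTv, v→vT, v→vT, T→vTv, v→vT, T→vTv, v→vT, v→vT, T→vTv; joined: vT vTv vT vTv vT vT vTv vT vTv vT vT vTv.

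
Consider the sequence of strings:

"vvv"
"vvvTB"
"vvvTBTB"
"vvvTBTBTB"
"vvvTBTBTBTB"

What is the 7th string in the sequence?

Every step adds TB to the end: s(k+1) = s(k)·TB.
From vvvTBTBTBTB, 2 further steps: vvvTBTBTBTB → vvvTBTBTBTBTB → (answer).

vvvTBTBTBTBTBTB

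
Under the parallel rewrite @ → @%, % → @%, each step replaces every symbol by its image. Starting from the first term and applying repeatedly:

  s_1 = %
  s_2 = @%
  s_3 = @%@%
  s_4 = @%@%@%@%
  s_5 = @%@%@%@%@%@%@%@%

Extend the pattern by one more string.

Rewriting the 16 symbols of @%@%@%@%@%@%@%@% one by one yields @% @% @% @% @% @% @% @% @% @% @% @% @% @% @% @%; concatenated:

@%@%@%@%@%@%@%@%@%@%@%@%@%@%@%@%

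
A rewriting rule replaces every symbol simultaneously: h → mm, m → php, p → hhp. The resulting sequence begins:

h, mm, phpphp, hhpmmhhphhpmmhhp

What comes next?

Rewriting the 16 symbols of hhpmmhhphhpmmhhp one by one yields mm mm hhp php php mm mm hhp mm mm hhp php php mm mm hhp; concatenated:

mmmmhhpphpphpmmmmhhpmmmmhhpphpphpmmmmhhp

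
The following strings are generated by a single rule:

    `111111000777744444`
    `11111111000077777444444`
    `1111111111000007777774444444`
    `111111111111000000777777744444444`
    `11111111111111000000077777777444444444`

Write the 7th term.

111111111111111111000000000777777777744444444444

Term n consists of 2n 1's, followed by n 0's, followed by n+1 7's, followed by n+2 4's, where the shown terms are n = 3, 4, 5, 6, 7.
At n = 9 the blocks have lengths 18, 9, 10, 11.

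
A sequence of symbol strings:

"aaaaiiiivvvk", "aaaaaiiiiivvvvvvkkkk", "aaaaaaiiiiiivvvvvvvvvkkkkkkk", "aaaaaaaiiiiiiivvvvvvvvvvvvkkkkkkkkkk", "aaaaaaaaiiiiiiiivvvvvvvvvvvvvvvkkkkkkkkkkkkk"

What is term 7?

aaaaaaaaaaiiiiiiiiiivvvvvvvvvvvvvvvvvvvvvkkkkkkkkkkkkkkkkkkk

Reading off run lengths: a runs 4, 5, 6, 7, 8; i runs 4, 5, 6, 7, 8; v runs 3, 6, 9, 12, 15; k runs 1, 4, 7, 10, 13 — each is linear in n (n = 1, 2, …).
Setting n = 7 gives 10, 10, 21, 19 characters in each block.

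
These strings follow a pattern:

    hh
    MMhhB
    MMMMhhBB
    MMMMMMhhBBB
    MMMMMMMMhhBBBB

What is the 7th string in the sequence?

Each term wraps the previous one in MM on the left and B on the right.
From MMMMMMMMhhBBBB, 2 further steps: MMMMMMMMhhBBBB → MMMMMMMMMMhhBBBBB → (answer).

MMMMMMMMMMMMhhBBBBBB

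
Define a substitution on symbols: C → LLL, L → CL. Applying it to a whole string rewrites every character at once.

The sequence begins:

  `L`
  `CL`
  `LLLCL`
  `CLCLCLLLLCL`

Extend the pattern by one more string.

Rewriting each symbol of CLCLCLLLLCL: C→LLL, L→CL, C→LLL, L→CL, C→LLL, L→CL, L→CL, L→CL, L→CL, C→LLL, L→CL, which concatenates to LLL CL LLL CL LLL CL CL CL CL LLL CL.

LLLCLLLLCLLLLCLCLCLCLLLLCL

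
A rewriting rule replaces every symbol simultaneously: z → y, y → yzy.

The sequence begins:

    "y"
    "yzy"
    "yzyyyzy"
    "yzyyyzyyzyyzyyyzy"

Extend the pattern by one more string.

yzyyyzyyzyyzyyyzyyzyyyzyyzyyyzyyzyyzyyyzy

Applying the rule to each of the 17 symbols of yzyyyzyyzyyzyyyzy gives the pieces yzy y yzy yzy yzy y yzy yzy y yzy yzy y yzy yzy yzy y yzy, which concatenate to the answer.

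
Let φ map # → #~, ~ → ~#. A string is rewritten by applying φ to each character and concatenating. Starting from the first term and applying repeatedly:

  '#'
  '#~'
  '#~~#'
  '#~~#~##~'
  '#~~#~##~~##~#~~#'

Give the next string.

Applying the rule to each of the 16 symbols of #~~#~##~~##~#~~# gives the pieces #~ ~# ~# #~ ~# #~ #~ ~# ~# #~ #~ ~# #~ ~# ~# #~, which concatenate to the answer.

#~~#~##~~##~#~~#~##~#~~##~~#~##~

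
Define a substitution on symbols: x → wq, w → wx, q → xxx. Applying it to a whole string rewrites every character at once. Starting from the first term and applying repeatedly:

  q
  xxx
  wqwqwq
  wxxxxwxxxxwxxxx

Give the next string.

wxwqwqwqwqwxwqwqwqwqwxwqwqwqwq

Applying the rule to each of the 15 symbols of wxxxxwxxxxwxxxx gives the pieces wx wq wq wq wq wx wq wq wq wq wx wq wq wq wq, which concatenate to the answer.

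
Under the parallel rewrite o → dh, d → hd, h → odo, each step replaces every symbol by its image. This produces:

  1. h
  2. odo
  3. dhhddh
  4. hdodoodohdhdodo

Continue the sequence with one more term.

Rewriting the 15 symbols of hdodoodohdhdodo one by one yields odo hd dh hd dh dh hd dh odo hd odo hd dh hd dh; concatenated:

odohddhhddhdhhddhodohdodohddhhddh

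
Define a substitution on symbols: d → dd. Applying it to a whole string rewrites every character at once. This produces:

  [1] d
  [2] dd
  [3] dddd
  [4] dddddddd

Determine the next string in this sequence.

dddddddddddddddd

Apply φ to dddddddd symbol by symbol: d→dd, d→dd, d→dd, d→dd, d→dd, d→dd, d→dd, d→dd; joined: dd dd dd dd dd dd dd dd.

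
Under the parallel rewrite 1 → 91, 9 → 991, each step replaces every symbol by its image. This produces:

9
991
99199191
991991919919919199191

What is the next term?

φ(991991919919919199191) expands symbol-by-symbol to 991 991 91 991 991 91 991 91 991 991 91 991 991 91 991 91 991 991 91 991 91; joining the 21 pieces gives the next term.

9919919199199191991919919919199199191991919919919199191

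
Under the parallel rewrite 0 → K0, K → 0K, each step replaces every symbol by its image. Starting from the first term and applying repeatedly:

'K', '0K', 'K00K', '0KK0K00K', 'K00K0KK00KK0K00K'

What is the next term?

0KK0K00KK00K0KK0K00K0KK00KK0K00K

Replace each of the 16 characters of K00K0KK00KK0K00K in place — 0K K0 K0 0K K0 0K 0K K0 K0 0K 0K K0 0K K0 K0 0K — and concatenate.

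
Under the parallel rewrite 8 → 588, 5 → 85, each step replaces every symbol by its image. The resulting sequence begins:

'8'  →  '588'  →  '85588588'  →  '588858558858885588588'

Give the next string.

Rewriting the 21 symbols of 588858558858885588588 one by one yields 85 588 588 588 85 588 85 85 588 588 85 588 588 588 85 85 588 588 85 588 588; concatenated:

8558858858885588858558858885588588588858558858885588588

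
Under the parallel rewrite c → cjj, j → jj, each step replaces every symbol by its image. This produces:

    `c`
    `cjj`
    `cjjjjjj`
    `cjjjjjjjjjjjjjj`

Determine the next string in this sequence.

cjjjjjjjjjjjjjjjjjjjjjjjjjjjjjj

Applying the rule to each of the 15 symbols of cjjjjjjjjjjjjjj gives the pieces cjj jj jj jj jj jj jj jj jj jj jj jj jj jj jj, which concatenate to the answer.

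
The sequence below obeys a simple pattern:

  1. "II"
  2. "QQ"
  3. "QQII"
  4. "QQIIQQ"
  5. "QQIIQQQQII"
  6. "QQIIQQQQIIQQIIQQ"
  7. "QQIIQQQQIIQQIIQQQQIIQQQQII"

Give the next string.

QQIIQQQQIIQQIIQQQQIIQQQQIIQQIIQQQQIIQQIIQQ

From term 3 onward, concatenate the last term with the second-to-last: QQ·II = QQII, QQII·QQ = QQIIQQ, …
The next term joins QQIIQQQQIIQQIIQQQQIIQQQQII and QQIIQQQQIIQQIIQQ.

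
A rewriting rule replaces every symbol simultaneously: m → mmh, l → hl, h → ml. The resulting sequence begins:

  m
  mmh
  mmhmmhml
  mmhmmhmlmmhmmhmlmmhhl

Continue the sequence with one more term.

Rewriting the 21 symbols of mmhmmhmlmmhmmhmlmmhhl one by one yields mmh mmh ml mmh mmh ml mmh hl mmh mmh ml mmh mmh ml mmh hl mmh mmh ml ml hl; concatenated:

mmhmmhmlmmhmmhmlmmhhlmmhmmhmlmmhmmhmlmmhhlmmhmmhmlmlhl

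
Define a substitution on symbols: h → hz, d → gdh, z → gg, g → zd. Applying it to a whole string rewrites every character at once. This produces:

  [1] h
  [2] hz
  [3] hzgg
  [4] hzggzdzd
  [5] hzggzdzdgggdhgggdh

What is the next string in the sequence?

hzggzdzdgggdhgggdhzdzdzdgdhhzzdzdzdgdhhz

φ(hzggzdzdgggdhgggdh) expands symbol-by-symbol to hz gg zd zd gg gdh gg gdh zd zd zd gdh hz zd zd zd gdh hz; joining the 18 pieces gives the next term.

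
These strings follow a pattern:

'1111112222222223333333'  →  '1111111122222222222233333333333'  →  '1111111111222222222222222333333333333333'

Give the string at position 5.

The n-th term is 2n+2 1's then 3n+3 2's then 4n-1 3's, where the shown terms are n = 2, 3, 4.
At n = 6 the blocks have lengths 14, 21, 23.

1111111111111122222222222222222222233333333333333333333333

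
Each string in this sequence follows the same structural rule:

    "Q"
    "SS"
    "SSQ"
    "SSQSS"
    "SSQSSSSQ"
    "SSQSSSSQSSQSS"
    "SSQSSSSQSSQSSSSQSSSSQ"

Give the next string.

SSQSSSSQSSQSSSSQSSSSQSSQSSSSQSSQSS

This is a Fibonacci-style word recurrence s(k) = s(k−1)·s(k−2): e.g. SS·Q = SSQ.
The next term joins SSQSSSSQSSQSSSSQSSSSQ and SSQSSSSQSSQSS.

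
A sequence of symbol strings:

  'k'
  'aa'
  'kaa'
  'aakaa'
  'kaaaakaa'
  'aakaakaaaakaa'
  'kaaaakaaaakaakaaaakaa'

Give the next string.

aakaakaaaakaakaaaakaaaakaakaaaakaa

This is a Fibonacci-style word recurrence s(k) = s(k−2)·s(k−1): e.g. k·aa = kaa.
Continuing: aakaakaaaakaa · kaaaakaaaakaakaaaakaa gives term 8.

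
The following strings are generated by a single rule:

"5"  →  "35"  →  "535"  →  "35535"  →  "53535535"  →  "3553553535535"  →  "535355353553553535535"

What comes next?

3553553535535535355353553553535535

This is a Fibonacci-style word recurrence s(k) = s(k−2)·s(k−1): e.g. 5·35 = 535.
Continuing: 3553553535535 · 535355353553553535535 gives term 8.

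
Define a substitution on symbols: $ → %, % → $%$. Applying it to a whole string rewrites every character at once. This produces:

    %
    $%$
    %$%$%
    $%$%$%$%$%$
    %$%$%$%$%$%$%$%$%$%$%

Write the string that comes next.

Rewriting the 21 symbols of %$%$%$%$%$%$%$%$%$%$% one by one yields $%$ % $%$ % $%$ % $%$ % $%$ % $%$ % $%$ % $%$ % $%$ % $%$ % $%$; concatenated:

$%$%$%$%$%$%$%$%$%$%$%$%$%$%$%$%$%$%$%$%$%$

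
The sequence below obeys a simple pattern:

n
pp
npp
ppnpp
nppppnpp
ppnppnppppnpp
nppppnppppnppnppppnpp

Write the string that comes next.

From term 3 onward, concatenate the second-to-last term with the last: n·pp = npp, pp·npp = ppnpp, …
So term 8 is ppnppnppppnpp·nppppnppppnppnppppnpp.

ppnppnppppnppnppppnppppnppnppppnpp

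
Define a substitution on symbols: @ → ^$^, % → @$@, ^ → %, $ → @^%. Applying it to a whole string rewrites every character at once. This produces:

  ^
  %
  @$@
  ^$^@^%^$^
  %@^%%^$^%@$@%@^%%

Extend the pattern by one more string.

φ(%@^%%^$^%@$@%@^%%) expands symbol-by-symbol to @$@ ^$^ % @$@ @$@ % @^% % @$@ ^$^ @^% ^$^ @$@ ^$^ % @$@ @$@; joining the 17 pieces gives the next term.

@$@^$^%@$@@$@%@^%%@$@^$^@^%^$^@$@^$^%@$@@$@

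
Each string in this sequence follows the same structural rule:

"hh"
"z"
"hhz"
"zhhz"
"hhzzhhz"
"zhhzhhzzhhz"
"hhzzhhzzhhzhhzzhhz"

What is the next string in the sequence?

zhhzhhzzhhzhhzzhhzzhhzhhzzhhz

This is a Fibonacci-style word recurrence s(k) = s(k−2)·s(k−1): e.g. hh·z = hhz.
The next term joins zhhzhhzzhhz and hhzzhhzzhhzhhzzhhz.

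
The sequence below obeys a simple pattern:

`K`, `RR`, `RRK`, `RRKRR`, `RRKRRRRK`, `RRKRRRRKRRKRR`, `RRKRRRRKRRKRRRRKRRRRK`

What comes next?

RRKRRRRKRRKRRRRKRRRRKRRKRRRRKRRKRR

Each term (from the third on) is the previous term followed by the one before it: term 3 = RR·K = RRK.
Continuing: RRKRRRRKRRKRRRRKRRRRK · RRKRRRRKRRKRR gives term 8.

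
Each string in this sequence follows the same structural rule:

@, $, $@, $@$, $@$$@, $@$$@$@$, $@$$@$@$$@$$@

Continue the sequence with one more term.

This is a Fibonacci-style word recurrence s(k) = s(k−1)·s(k−2): e.g. $·@ = $@.
So term 8 is $@$$@$@$$@$$@·$@$$@$@$.

$@$$@$@$$@$$@$@$$@$@$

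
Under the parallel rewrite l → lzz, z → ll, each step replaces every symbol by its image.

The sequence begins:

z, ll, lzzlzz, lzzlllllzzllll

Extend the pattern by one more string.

lzzlllllzzlzzlzzlzzlzzlllllzzlzzlzzlzz

Replace each of the 14 characters of lzzlllllzzllll in place — lzz ll ll lzz lzz lzz lzz lzz ll ll lzz lzz lzz lzz — and concatenate.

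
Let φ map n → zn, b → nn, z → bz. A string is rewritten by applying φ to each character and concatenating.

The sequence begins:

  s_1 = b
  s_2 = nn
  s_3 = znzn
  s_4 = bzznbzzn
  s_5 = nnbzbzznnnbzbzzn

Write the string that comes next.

znznnnbznnbzbzznznznnnbznnbzbzzn

φ(nnbzbzznnnbzbzzn) expands symbol-by-symbol to zn zn nn bz nn bz bz zn zn zn nn bz nn bz bz zn; joining the 16 pieces gives the next term.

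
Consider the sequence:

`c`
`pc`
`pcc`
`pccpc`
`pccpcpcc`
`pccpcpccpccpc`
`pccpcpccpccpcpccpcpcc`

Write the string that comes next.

This is a Fibonacci-style word recurrence s(k) = s(k−1)·s(k−2): e.g. pc·c = pcc.
Continuing: pccpcpccpccpcpccpcpcc · pccpcpccpccpc gives term 8.

pccpcpccpccpcpccpcpccpccpcpccpccpc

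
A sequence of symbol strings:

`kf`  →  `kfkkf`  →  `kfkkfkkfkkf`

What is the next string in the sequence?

kfkkfkkfkkfkkfkkfkkfkkf

Every step duplicates the string with 'k' between the halves.
One more doubling of kfkkfkkfkkf gives the answer.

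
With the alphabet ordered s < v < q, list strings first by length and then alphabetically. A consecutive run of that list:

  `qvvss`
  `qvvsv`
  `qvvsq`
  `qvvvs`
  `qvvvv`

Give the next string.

qvvvq

Find the rightmost character of qvvvv below q, bump it to the next letter, and reset everything to its right to s.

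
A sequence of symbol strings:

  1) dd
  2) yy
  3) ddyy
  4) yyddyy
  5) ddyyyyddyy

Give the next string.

yyddyyddyyyyddyy

This is a Fibonacci-style word recurrence s(k) = s(k−2)·s(k−1): e.g. dd·yy = ddyy.
Continuing: yyddyy · ddyyyyddyy gives term 6.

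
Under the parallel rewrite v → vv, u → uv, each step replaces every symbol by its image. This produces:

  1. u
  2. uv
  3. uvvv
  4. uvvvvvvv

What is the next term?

uvvvvvvvvvvvvvvv

Apply φ to uvvvvvvv symbol by symbol: u→uv, v→vv, v→vv, v→vv, v→vv, v→vv, v→vv, v→vv; joined: uv vv vv vv vv vv vv vv.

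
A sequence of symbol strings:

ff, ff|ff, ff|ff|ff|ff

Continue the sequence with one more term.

ff|ff|ff|ff|ff|ff|ff|ff

Each string is two copies of the previous one joined by '|'.
One more doubling of ff|ff|ff|ff gives the answer.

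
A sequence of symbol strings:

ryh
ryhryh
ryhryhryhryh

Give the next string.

Each string is two copies of the previous one concatenated.
One more doubling of ryhryhryhryh gives the answer.

ryhryhryhryhryhryhryhryh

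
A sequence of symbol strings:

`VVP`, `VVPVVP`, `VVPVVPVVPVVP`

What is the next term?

Each string is two copies of the previous one concatenated.
One more doubling of VVPVVPVVPVVP gives the answer.

VVPVVPVVPVVPVVPVVPVVPVVP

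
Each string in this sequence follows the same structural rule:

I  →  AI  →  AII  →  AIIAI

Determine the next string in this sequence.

AIIAIAII

From term 3 onward, concatenate the last term with the second-to-last: AI·I = AII, AII·AI = AIIAI, …
Continuing: AIIAI · AII gives term 5.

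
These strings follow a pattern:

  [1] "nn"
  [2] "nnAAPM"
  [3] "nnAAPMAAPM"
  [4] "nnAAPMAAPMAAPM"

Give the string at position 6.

nnAAPMAAPMAAPMAAPMAAPM

Each term is the previous one with AAPM appended.
From nnAAPMAAPMAAPM, 2 further steps: nnAAPMAAPMAAPM → nnAAPMAAPMAAPMAAPM → (answer).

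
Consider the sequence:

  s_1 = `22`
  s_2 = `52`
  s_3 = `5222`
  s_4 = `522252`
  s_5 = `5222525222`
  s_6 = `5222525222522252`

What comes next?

52225252225222525222525222

From term 3 onward, concatenate the last term with the second-to-last: 52·22 = 5222, 5222·52 = 522252, …
Continuing: 5222525222522252 · 5222525222 gives term 7.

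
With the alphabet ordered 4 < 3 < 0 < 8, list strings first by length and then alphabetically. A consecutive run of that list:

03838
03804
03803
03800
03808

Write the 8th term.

Continuing the enumeration 3 steps past 03808: 03808 → 03884 → 03883 → (answer).

03880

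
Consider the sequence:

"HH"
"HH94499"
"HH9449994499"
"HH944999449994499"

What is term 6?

HH9449994499944999449994499

The strings grow by a fixed suffix 94499 each time.
From HH944999449994499, 2 further steps: HH944999449994499 → HH94499944999449994499 → (answer).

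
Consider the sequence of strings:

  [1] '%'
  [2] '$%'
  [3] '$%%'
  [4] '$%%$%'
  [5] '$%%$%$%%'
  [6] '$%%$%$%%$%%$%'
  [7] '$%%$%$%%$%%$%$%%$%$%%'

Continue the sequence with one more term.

$%%$%$%%$%%$%$%%$%$%%$%%$%$%%$%%$%

This is a Fibonacci-style word recurrence s(k) = s(k−1)·s(k−2): e.g. $%·% = $%%.
So term 8 is $%%$%$%%$%%$%$%%$%$%%·$%%$%$%%$%%$%.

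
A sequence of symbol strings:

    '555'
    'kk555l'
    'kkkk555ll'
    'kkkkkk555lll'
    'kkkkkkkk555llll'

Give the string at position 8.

Each term wraps the previous one in kk on the left and l on the right.
From kkkkkkkk555llll, 3 further steps: kkkkkkkk555llll → kkkkkkkkkk555lllll → kkkkkkkkkkkk555llllll → (answer).

kkkkkkkkkkkkkk555lllllll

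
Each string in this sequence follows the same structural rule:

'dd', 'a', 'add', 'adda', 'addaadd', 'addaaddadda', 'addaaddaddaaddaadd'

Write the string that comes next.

From term 3 onward, concatenate the last term with the second-to-last: a·dd = add, add·a = adda, …
Continuing: addaaddaddaaddaadd · addaaddadda gives term 8.

addaaddaddaaddaaddaddaaddadda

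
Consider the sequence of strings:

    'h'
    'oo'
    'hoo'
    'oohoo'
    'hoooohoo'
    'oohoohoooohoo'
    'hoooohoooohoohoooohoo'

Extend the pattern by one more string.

From term 3 onward, concatenate the second-to-last term with the last: h·oo = hoo, oo·hoo = oohoo, …
So term 8 is oohoohoooohoo·hoooohoooohoohoooohoo.

oohoohoooohoohoooohoooohoohoooohoo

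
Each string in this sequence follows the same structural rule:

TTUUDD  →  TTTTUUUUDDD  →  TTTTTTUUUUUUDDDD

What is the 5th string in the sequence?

Each string has the form T^{2n} U^{2n} D^{n+1} (n = 1, 2, …).
Setting n = 5 gives 10, 10, 6 characters in each block.

TTTTTTTTTTUUUUUUUUUUDDDDDD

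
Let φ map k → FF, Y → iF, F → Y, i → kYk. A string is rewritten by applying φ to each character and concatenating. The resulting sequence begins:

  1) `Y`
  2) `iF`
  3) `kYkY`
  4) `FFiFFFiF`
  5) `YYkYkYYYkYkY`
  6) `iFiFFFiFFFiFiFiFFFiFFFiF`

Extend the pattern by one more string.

Rewriting the 24 symbols of iFiFFFiFFFiFiFiFFFiFFFiF one by one yields kYk Y kYk Y Y Y kYk Y Y Y kYk Y kYk Y kYk Y Y Y kYk Y Y Y kYk Y; concatenated:

kYkYkYkYYYkYkYYYkYkYkYkYkYkYYYkYkYYYkYkY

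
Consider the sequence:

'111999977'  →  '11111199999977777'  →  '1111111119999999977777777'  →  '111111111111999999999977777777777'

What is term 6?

1111111111111111119999999999999977777777777777777

The n-th term is 3n 1's then 2n+2 9's then 3n-1 7's (n = 1, 2, …).
Setting n = 6 gives 18, 14, 17 characters in each block.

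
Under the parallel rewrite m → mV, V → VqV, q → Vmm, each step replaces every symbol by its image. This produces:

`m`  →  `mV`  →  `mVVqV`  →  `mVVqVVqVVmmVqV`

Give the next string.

mVVqVVqVVmmVqVVqVVmmVqVVqVmVmVVqVVmmVqV

Applying the rule to each of the 14 symbols of mVVqVVqVVmmVqV gives the pieces mV VqV VqV Vmm VqV VqV Vmm VqV VqV mV mV VqV Vmm VqV, which concatenate to the answer.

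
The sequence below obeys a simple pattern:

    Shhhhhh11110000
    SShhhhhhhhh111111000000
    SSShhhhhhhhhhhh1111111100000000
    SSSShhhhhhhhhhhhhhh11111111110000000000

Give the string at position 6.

Reading off run lengths: S runs 1, 2, 3, 4; h runs 6, 9, 12, 15; 1 runs 4, 6, 8, 10; 0 runs 4, 6, 8, 10 — each is linear in n, where the shown terms are n = 2, 3, 4, 5.
Setting n = 7 gives 6, 21, 14, 14 characters in each block.

SSSSSShhhhhhhhhhhhhhhhhhhhh1111111111111100000000000000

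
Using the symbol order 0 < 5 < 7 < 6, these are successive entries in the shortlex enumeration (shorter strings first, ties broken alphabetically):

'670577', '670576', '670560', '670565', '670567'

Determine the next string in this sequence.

670566

Find the rightmost character of 670567 below 6, bump it to the next letter, and reset everything to its right to 0.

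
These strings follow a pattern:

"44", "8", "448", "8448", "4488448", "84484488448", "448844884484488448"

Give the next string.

84484488448448844884484488448

Each term (from the third on) is the two preceding terms concatenated in order: term 3 = 44·8 = 448.
So term 8 is 84484488448·448844884484488448.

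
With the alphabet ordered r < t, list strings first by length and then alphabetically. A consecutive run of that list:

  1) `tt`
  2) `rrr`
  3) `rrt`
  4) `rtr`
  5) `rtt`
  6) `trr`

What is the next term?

trt

Treat trr as a base-2 numeral over the given alphabet and add one, carrying through any trailing t's.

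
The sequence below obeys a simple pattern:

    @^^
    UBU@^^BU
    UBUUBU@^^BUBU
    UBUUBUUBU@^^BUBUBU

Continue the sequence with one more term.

Each term wraps the previous one in UBU on the left and BU on the right.
Applying this once more to UBUUBUUBU@^^BUBUBU:

UBUUBUUBUUBU@^^BUBUBUBU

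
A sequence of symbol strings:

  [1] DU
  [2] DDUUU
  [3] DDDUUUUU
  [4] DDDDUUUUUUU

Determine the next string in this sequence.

Reading off run lengths: D runs 1, 2, 3, 4; U runs 1, 3, 5, 7 — each is linear in n (n = 1, 2, …).
For the next term, n = 5, so the run lengths are 5, 9.

DDDDDUUUUUUUUU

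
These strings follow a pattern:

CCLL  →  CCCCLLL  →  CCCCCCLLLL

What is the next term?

Term n consists of 2n C's, followed by n+1 L's (n = 1, 2, …).
At n = 4 the blocks have lengths 8, 5.

CCCCCCCCLLLLL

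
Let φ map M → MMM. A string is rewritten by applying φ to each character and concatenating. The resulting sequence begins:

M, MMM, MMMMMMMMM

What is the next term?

Rewriting each symbol of MMMMMMMMM: M→MMM, M→MMM, M→MMM, M→MMM, M→MMM, M→MMM, M→MMM, M→MMM, M→MMM, which concatenates to MMM MMM MMM MMM MMM MMM MMM MMM MMM.

MMMMMMMMMMMMMMMMMMMMMMMMMMM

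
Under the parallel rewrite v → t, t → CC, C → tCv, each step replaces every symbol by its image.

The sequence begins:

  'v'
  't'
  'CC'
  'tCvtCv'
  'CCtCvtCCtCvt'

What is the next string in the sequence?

Expanding CCtCvtCCtCvt: C→tCv, C→tCv, t→CC, C→tCv, v→t, t→CC, C→tCv, C→tCv, t→CC, C→tCv, v→t, t→CC. Concatenated: tCv tCv CC tCv t CC tCv tCv CC tCv t CC.

tCvtCvCCtCvtCCtCvtCvCCtCvtCC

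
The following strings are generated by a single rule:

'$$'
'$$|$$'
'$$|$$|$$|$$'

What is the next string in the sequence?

s(k+1) = s(k)·|·s(k) — each term doubles the last with '|' between the halves.
So the next term is two copies of $$|$$|$$|$$ with '|' between the halves.

$$|$$|$$|$$|$$|$$|$$|$$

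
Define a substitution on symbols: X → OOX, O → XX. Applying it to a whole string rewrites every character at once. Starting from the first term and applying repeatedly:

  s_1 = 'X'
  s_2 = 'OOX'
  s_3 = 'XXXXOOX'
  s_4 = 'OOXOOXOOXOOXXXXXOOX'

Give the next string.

Rewriting the 19 symbols of OOXOOXOOXOOXXXXXOOX one by one yields XX XX OOX XX XX OOX XX XX OOX XX XX OOX OOX OOX OOX OOX XX XX OOX; concatenated:

XXXXOOXXXXXOOXXXXXOOXXXXXOOXOOXOOXOOXOOXXXXXOOX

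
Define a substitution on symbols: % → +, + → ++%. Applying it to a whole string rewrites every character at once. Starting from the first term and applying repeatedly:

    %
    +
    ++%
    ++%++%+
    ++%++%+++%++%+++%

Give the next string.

++%++%+++%++%+++%++%++%+++%++%+++%++%++%+

Applying the rule to each of the 17 symbols of ++%++%+++%++%+++% gives the pieces ++% ++% + ++% ++% + ++% ++% ++% + ++% ++% + ++% ++% ++% +, which concatenate to the answer.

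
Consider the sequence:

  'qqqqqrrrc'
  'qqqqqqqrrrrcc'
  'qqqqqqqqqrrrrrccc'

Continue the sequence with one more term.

The n-th term is 2n+1 q's then n+1 r's then n-1 c's, where the shown terms are n = 2, 3, 4.
Setting n = 5 gives 11, 6, 4 characters in each block.

qqqqqqqqqqqrrrrrrcccc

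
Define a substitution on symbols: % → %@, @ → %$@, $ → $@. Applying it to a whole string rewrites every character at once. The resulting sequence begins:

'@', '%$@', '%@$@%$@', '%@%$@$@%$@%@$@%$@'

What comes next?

%@%$@%@$@%$@$@%$@%@$@%$@%@%$@$@%$@%@$@%$@

Replace each of the 17 characters of %@%$@$@%$@%@$@%$@ in place — %@ %$@ %@ $@ %$@ $@ %$@ %@ $@ %$@ %@ %$@ $@ %$@ %@ $@ %$@ — and concatenate.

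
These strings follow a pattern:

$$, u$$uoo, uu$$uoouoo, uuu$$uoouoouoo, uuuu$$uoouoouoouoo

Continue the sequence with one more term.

Each term wraps the previous one in u on the left and uoo on the right.
Applying this once more to uuuu$$uoouoouoouoo:

uuuuu$$uoouoouoouoouoo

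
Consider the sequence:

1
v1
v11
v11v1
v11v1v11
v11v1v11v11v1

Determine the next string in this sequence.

This is a Fibonacci-style word recurrence s(k) = s(k−1)·s(k−2): e.g. v1·1 = v11.
So term 7 is v11v1v11v11v1·v11v1v11.

v11v1v11v11v1v11v1v11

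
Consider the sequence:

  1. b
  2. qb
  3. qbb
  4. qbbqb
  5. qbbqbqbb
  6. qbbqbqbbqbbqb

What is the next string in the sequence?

This is a Fibonacci-style word recurrence s(k) = s(k−1)·s(k−2): e.g. qb·b = qbb.
So term 7 is qbbqbqbbqbbqb·qbbqbqbb.

qbbqbqbbqbbqbqbbqbqbb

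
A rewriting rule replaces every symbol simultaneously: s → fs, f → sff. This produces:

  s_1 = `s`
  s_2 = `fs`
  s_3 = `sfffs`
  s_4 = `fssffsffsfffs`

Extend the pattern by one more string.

sfffsfssffsfffssffsfffssffsffsfffs

φ(fssffsffsfffs) expands symbol-by-symbol to sff fs fs sff sff fs sff sff fs sff sff sff fs; joining the 13 pieces gives the next term.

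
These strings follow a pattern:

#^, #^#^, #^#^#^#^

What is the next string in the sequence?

Each string is two copies of the previous one concatenated.
So the next term is two copies of #^#^#^#^.

#^#^#^#^#^#^#^#^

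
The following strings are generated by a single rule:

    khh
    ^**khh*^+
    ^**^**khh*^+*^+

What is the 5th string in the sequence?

^**^**^**^**khh*^+*^+*^+*^+

Every step adds ^** to the front and *^+ to the end of the previous string.
From ^**^**khh*^+*^+, 2 further steps: ^**^**khh*^+*^+ → ^**^**^**khh*^+*^+*^+ → (answer).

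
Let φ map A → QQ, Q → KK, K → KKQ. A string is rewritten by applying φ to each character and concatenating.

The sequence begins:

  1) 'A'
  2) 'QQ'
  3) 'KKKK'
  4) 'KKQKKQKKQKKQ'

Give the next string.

Rewriting each symbol of KKQKKQKKQKKQ: K→KKQ, K→KKQ, Q→KK, K→KKQ, K→KKQ, Q→KK, K→KKQ, K→KKQ, Q→KK, K→KKQ, K→KKQ, Q→KK, which concatenates to KKQ KKQ KK KKQ KKQ KK KKQ KKQ KK KKQ KKQ KK.

KKQKKQKKKKQKKQKKKKQKKQKKKKQKKQKK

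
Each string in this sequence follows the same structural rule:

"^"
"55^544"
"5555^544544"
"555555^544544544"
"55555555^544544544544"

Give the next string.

5555555555^544544544544544

s(k+1) = 55·s(k)·544, so each term gains 55 as a prefix and 544 as a suffix.
So the next term is 55·55555555^544544544544·544.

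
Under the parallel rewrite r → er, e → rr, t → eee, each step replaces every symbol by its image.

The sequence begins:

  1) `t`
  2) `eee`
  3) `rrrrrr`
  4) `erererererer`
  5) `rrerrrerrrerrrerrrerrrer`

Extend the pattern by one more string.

Rewriting the 24 symbols of rrerrrerrrerrrerrrerrrer one by one yields er er rr er er er rr er er er rr er er er rr er er er rr er er er rr er; concatenated:

ererrrerererrrerererrrerererrrerererrrerererrrer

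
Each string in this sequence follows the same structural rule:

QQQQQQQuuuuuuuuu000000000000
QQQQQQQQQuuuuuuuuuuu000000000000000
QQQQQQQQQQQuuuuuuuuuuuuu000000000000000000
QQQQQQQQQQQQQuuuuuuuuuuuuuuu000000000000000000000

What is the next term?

Term n consists of 2n+1 Q's, followed by 2n+3 u's, followed by 3n+3 0's, where the shown terms are n = 3, 4, 5, 6.
At n = 7 the blocks have lengths 15, 17, 24.

QQQQQQQQQQQQQQQuuuuuuuuuuuuuuuuu000000000000000000000000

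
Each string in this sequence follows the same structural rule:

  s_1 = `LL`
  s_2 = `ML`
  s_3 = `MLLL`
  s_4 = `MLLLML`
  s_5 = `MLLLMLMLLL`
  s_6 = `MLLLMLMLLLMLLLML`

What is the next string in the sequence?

MLLLMLMLLLMLLLMLMLLLMLMLLL

This is a Fibonacci-style word recurrence s(k) = s(k−1)·s(k−2): e.g. ML·LL = MLLL.
So term 7 is MLLLMLMLLLMLLLML·MLLLMLMLLL.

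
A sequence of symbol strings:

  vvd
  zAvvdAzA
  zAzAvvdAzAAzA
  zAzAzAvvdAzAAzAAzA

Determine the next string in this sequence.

zAzAzAzAvvdAzAAzAAzAAzA

Every step adds zA to the front and AzA to the end of the previous string.
One more step from zAzAzAvvdAzAAzAAzA gives the answer.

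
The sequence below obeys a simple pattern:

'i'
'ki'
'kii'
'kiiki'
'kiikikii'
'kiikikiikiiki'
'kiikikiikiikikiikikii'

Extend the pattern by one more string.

From term 3 onward, concatenate the last term with the second-to-last: ki·i = kii, kii·ki = kiiki, …
Continuing: kiikikiikiikikiikikii · kiikikiikiiki gives term 8.

kiikikiikiikikiikikiikiikikiikiiki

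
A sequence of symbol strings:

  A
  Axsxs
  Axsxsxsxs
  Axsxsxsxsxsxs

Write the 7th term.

Axsxsxsxsxsxsxsxsxsxsxsxs

Each term is the previous one with xsxs appended.
From Axsxsxsxsxsxs, 3 further steps: Axsxsxsxsxsxs → Axsxsxsxsxsxsxsxs → Axsxsxsxsxsxsxsxsxsxs → (answer).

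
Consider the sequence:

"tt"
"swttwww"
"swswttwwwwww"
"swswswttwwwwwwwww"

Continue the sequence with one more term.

Every step adds sw to the front and www to the end of the previous string.
Applying this once more to swswswttwwwwwwwww:

swswswswttwwwwwwwwwwww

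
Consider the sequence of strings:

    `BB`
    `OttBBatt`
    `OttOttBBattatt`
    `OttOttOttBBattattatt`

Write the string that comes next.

OttOttOttOttBBattattattatt

Each term wraps the previous one in Ott on the left and att on the right.
One more step from OttOttOttBBattattatt gives the answer.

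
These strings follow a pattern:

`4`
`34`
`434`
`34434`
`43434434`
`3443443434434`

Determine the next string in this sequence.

434344343443443434434

Each term (from the third on) is the two preceding terms concatenated in order: term 3 = 4·34 = 434.
The next term joins 43434434 and 3443443434434.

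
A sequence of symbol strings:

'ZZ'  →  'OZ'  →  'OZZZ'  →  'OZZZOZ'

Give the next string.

This is a Fibonacci-style word recurrence s(k) = s(k−1)·s(k−2): e.g. OZ·ZZ = OZZZ.
So term 5 is OZZZOZ·OZZZ.

OZZZOZOZZZ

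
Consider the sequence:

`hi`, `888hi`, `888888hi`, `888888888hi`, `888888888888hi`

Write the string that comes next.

888888888888888hi

The strings grow by a fixed prefix 888 each time.
One more step from 888888888888hi gives the answer.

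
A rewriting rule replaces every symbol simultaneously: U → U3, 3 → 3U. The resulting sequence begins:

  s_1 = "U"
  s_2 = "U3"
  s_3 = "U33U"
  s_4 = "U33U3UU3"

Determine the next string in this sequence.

Rewriting each symbol of U33U3UU3: U→U3, 3→3U, 3→3U, U→U3, 3→3U, U→U3, U→U3, 3→3U, which concatenates to U3 3U 3U U3 3U U3 U3 3U.

U33U3UU33UU3U33U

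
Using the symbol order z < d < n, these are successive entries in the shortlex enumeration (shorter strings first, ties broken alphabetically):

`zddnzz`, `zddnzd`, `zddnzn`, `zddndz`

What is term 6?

Stepping forward 2 times from zddndz: zddndz → zddndd, then the target.

zddndn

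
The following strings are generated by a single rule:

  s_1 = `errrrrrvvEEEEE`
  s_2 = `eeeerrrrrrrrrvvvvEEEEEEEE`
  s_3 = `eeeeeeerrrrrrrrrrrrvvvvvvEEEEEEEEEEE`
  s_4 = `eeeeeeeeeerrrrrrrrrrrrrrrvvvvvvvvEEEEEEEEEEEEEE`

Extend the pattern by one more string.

eeeeeeeeeeeeerrrrrrrrrrrrrrrrrrvvvvvvvvvvEEEEEEEEEEEEEEEEE

Reading off run lengths: e runs 1, 4, 7, 10; r runs 6, 9, 12, 15; v runs 2, 4, 6, 8; E runs 5, 8, 11, 14 — each is linear in n (n = 1, 2, …).
For the next term, n = 5, so the run lengths are 13, 18, 10, 17.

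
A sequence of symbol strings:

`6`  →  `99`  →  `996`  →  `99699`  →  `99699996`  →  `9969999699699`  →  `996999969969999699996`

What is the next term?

9969999699699996999969969999699699

From term 3 onward, concatenate the last term with the second-to-last: 99·6 = 996, 996·99 = 99699, …
Continuing: 996999969969999699996 · 9969999699699 gives term 8.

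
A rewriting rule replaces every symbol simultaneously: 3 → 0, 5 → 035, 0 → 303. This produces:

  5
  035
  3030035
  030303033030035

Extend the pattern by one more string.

Rewriting the 15 symbols of 030303033030035 one by one yields 303 0 303 0 303 0 303 0 0 303 0 303 303 0 035; concatenated:

3030303030303030030303033030035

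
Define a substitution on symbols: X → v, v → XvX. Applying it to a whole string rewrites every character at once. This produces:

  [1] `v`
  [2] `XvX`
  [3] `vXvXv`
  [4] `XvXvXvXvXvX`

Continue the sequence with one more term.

Apply φ to XvXvXvXvXvX symbol by symbol: X→v, v→XvX, X→v, v→XvX, X→v, v→XvX, X→v, v→XvX, X→v, v→XvX, X→v; joined: v XvX v XvX v XvX v XvX v XvX v.

vXvXvXvXvXvXvXvXvXvXv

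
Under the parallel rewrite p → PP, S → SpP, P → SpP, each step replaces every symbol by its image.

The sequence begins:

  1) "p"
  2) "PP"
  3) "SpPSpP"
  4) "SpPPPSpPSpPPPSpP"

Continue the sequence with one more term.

Rewriting the 16 symbols of SpPPPSpPSpPPPSpP one by one yields SpP PP SpP SpP SpP SpP PP SpP SpP PP SpP SpP SpP SpP PP SpP; concatenated:

SpPPPSpPSpPSpPSpPPPSpPSpPPPSpPSpPSpPSpPPPSpP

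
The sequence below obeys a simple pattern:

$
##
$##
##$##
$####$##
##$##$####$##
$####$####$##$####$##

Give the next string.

This is a Fibonacci-style word recurrence s(k) = s(k−2)·s(k−1): e.g. $·## = $##.
The next term joins ##$##$####$## and $####$####$##$####$##.

##$##$####$##$####$####$##$####$##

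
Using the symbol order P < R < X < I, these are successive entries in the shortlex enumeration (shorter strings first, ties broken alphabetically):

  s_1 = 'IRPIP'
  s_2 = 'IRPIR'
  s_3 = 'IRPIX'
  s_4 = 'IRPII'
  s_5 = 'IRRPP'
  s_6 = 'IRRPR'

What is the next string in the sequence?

IRRPX

Find the rightmost character of IRRPR below I, bump it to the next letter, and reset everything to its right to P.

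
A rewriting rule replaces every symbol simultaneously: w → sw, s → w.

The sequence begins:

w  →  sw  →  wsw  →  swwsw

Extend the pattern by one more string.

wswswwsw

Apply φ to swwsw symbol by symbol: s→w, w→sw, w→sw, s→w, w→sw; joined: w sw sw w sw.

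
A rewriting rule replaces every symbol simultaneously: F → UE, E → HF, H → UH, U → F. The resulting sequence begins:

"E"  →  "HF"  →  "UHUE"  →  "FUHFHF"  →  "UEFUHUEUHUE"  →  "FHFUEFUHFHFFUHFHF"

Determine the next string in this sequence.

Rewriting the 17 symbols of FHFUEFUHFHFFUHFHF one by one yields UE UH UE F HF UE F UH UE UH UE UE F UH UE UH UE; concatenated:

UEUHUEFHFUEFUHUEUHUEUEFUHUEUHUE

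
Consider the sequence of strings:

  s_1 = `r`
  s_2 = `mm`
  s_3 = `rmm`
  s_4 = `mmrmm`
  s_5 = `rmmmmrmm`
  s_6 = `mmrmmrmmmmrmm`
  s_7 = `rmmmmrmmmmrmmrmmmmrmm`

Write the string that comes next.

Each term (from the third on) is the two preceding terms concatenated in order: term 3 = r·mm = rmm.
The next term joins mmrmmrmmmmrmm and rmmmmrmmmmrmmrmmmmrmm.

mmrmmrmmmmrmmrmmmmrmmmmrmmrmmmmrmm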